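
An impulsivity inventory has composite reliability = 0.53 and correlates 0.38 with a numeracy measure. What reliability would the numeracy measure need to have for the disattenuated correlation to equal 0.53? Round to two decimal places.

0.97

r_true = r_obs / √(r_xx · r_yy) ⇒ 0.53 = 0.38 / √(0.53 · r_yy).
√(0.53 · r_yy) = 0.38 / 0.53 = 0.7170; 0.53 · r_yy = 0.5141; r_yy = 0.5141 / 0.53 ≈ 0.97.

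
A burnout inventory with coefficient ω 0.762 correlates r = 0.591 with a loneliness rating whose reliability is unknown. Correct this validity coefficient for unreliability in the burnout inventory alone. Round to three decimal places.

Single correction: r_c = r_obs / √r_xx = 0.591 / √0.762 = 0.591 / 0.8729 ≈ 0.677.

0.677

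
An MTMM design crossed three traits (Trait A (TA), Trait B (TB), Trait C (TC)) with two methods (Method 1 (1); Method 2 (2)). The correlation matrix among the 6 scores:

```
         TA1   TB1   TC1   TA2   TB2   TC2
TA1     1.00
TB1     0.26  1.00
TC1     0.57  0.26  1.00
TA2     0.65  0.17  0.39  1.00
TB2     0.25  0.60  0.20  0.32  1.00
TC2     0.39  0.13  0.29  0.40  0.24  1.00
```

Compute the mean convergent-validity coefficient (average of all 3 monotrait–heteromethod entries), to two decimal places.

Convergent values: 0.65, 0.60, 0.29; mean = 1.54/3 = 0.51.

0.51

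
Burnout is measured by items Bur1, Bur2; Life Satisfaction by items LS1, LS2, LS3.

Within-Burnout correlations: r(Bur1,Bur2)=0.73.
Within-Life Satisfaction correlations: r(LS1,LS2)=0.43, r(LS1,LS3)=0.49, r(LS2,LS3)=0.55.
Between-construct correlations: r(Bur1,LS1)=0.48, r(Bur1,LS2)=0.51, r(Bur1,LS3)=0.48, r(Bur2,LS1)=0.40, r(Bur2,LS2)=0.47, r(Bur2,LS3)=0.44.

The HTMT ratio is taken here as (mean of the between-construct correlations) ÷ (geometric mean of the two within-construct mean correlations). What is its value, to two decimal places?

0.77

Between-construct mean = 2.78/6 = 0.4633.
Mean within-Bur = 0.73/1 = 0.7300; mean within-LS = 1.47/3 = 0.4900.
Geometric mean = √(0.7300 × 0.4900) = 0.5981.
HTMT = 0.4633 / 0.5981 = 0.77.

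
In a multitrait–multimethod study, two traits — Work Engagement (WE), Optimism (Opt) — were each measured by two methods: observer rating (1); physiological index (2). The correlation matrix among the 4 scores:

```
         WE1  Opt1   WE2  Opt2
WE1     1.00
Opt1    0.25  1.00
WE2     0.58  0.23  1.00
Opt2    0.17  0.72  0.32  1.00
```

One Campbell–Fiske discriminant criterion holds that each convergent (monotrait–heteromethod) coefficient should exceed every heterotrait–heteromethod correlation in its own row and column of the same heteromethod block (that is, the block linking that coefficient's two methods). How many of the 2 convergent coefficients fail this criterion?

Each convergent coefficient versus the relevant comparison correlations:
WE (methods 1·2): 0.58 vs {0.17, 0.23} → pass.
Opt (methods 1·2): 0.72 vs {0.23, 0.17} → pass.
0 of 2 fail.

0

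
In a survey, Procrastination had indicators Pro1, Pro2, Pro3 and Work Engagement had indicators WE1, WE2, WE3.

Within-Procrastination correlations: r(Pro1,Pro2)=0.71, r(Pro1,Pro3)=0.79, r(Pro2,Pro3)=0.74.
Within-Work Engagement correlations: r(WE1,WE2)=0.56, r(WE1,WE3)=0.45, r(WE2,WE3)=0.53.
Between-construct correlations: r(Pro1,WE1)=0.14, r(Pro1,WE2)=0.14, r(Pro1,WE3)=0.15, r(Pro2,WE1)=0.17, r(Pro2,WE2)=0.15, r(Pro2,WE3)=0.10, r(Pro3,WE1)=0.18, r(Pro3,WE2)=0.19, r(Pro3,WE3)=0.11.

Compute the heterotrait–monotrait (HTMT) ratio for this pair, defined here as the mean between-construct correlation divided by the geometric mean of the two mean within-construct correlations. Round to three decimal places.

Mean between = 1.33/9 = 0.1478.
Mean within-Pro = 2.24/3 = 0.7467; mean within-WE = 1.54/3 = 0.5133.
Geometric mean = √(0.7467 × 0.5133) = 0.6191.
HTMT = 0.1478 / 0.6191 = 0.239.

0.239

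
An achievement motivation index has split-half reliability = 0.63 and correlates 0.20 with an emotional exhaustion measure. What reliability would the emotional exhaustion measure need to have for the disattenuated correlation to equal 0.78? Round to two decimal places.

0.10

r_true = r_obs / √(r_xx · r_yy) ⇒ 0.78 = 0.20 / √(0.63 · r_yy).
√(0.63 · r_yy) = 0.20 / 0.78 = 0.2564; 0.63 · r_yy = 0.0657; r_yy = 0.0657 / 0.63 ≈ 0.10.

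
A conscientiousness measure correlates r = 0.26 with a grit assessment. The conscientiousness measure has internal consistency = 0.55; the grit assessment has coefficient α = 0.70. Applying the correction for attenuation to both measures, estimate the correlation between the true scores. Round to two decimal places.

r_true = r_obs / √(r_xx · r_yy) = 0.26 / √(0.55 × 0.70) = 0.26 / √0.3850 = 0.26 / 0.6205 ≈ 0.42.

0.42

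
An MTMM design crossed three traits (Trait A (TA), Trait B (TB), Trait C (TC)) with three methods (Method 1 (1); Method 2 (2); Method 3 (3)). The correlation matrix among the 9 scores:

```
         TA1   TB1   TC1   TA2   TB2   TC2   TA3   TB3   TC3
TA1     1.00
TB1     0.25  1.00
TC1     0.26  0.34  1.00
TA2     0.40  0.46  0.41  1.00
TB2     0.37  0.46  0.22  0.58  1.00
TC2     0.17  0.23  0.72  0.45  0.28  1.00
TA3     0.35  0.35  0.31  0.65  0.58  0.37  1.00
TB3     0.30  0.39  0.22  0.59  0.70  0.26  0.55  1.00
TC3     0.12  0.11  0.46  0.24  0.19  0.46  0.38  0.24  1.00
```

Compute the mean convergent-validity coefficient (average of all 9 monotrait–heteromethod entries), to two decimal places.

0.51

Convergent values: 0.40, 0.35, 0.65, 0.46, 0.39, 0.70, 0.72, 0.46, 0.46; mean = 4.59/9 = 0.51.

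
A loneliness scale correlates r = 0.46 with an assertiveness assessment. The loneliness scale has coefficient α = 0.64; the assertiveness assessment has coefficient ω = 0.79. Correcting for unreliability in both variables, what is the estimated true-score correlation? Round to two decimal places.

r_true = r_obs / √(r_xx · r_yy) = 0.46 / √(0.64 × 0.79) = 0.46 / √0.5056 = 0.46 / 0.7111 ≈ 0.65.

0.65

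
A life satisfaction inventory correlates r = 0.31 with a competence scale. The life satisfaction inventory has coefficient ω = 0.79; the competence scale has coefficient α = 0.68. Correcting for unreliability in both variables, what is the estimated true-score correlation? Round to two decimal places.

0.42

r_true = r_obs / √(r_xx · r_yy) = 0.31 / √(0.79 × 0.68) = 0.31 / √0.5372 = 0.31 / 0.7329 ≈ 0.42.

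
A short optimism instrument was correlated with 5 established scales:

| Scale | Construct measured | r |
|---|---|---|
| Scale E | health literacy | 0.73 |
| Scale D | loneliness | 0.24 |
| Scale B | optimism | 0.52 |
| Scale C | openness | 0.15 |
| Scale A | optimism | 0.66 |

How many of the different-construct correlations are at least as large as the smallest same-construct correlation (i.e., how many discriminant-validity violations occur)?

1

Convergent (same construct = optimism): Scale B, Scale A.
Smallest convergent = 0.52. Discriminant values: 0.73, 0.24, 0.15; count ≥ 0.52 → 1.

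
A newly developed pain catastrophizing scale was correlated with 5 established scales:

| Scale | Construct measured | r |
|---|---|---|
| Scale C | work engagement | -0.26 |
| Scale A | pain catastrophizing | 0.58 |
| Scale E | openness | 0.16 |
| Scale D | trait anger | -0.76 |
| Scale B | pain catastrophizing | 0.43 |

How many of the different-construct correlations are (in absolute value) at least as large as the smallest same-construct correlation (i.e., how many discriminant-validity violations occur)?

1

Convergent (same construct = pain catastrophizing): Scale A, Scale B.
Smallest convergent = 0.43. Discriminant |r|: 0.26, 0.16, 0.76; count ≥ 0.43 → 1.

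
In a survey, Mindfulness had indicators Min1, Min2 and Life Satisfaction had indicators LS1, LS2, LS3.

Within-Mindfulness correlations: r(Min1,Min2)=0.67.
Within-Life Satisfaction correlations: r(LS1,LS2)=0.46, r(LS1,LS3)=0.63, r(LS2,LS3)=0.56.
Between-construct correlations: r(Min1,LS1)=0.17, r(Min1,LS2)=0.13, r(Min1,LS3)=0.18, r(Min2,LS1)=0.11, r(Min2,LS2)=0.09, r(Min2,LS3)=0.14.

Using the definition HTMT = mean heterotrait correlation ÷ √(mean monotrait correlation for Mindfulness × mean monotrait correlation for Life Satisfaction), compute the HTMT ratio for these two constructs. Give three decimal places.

Mean between = 0.82/6 = 0.1367.
Mean within-Min = 0.67/1 = 0.6700; mean within-LS = 1.65/3 = 0.5500.
Geometric mean = √(0.6700 × 0.5500) = 0.6070.
HTMT = 0.1367 / 0.6070 = 0.225.

0.225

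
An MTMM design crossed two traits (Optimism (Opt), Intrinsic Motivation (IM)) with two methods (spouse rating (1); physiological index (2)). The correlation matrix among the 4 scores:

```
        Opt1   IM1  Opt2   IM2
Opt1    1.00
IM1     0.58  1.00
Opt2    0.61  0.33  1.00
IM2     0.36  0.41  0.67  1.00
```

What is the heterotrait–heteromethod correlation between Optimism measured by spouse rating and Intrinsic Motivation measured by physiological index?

0.36

Different traits and methods: r(Opt1, IM2) = 0.36.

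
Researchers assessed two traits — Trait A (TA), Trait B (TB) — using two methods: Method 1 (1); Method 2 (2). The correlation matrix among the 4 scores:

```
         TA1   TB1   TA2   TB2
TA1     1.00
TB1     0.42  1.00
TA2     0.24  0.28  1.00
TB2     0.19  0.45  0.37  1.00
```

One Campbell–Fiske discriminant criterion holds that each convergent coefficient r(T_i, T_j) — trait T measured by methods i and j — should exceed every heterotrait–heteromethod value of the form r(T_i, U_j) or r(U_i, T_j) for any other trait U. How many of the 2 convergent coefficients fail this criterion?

Checking each validity diagonal entry against its comparison values:
TA (methods 1·2): 0.24 vs {0.19, 0.28} → fail.
TB (methods 1·2): 0.45 vs {0.28, 0.19} → pass.
1 of 2 fail.

1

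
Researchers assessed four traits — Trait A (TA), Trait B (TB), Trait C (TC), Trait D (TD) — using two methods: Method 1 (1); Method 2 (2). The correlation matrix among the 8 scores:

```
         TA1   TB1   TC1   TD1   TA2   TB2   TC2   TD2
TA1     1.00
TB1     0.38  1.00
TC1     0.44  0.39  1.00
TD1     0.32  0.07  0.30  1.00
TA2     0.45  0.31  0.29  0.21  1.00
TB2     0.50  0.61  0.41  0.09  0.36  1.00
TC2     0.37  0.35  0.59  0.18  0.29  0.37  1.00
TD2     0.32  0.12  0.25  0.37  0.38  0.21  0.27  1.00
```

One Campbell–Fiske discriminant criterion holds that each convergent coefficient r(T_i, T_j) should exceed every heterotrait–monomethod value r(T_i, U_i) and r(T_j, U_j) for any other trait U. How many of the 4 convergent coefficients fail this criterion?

1

Checking each validity diagonal entry against its comparison values:
TA (methods 1·2): 0.45 vs {0.38, 0.36, 0.44, 0.29, 0.32, 0.38} → pass.
TB (methods 1·2): 0.61 vs {0.38, 0.36, 0.39, 0.37, 0.07, 0.21} → pass.
TC (methods 1·2): 0.59 vs {0.44, 0.29, 0.39, 0.37, 0.30, 0.27} → pass.
TD (methods 1·2): 0.37 vs {0.32, 0.38, 0.07, 0.21, 0.30, 0.27} → fail.
1 of 4 fail.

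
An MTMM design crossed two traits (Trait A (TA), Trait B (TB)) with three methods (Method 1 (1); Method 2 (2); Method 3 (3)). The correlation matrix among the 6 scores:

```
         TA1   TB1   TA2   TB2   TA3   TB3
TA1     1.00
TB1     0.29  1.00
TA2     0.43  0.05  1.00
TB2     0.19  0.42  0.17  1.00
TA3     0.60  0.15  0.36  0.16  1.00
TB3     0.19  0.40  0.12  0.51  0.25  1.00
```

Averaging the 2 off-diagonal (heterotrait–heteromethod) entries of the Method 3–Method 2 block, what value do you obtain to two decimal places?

HTHM values (method 3 × method 2): 0.16, 0.12; mean = 0.28/2 = 0.14.

0.14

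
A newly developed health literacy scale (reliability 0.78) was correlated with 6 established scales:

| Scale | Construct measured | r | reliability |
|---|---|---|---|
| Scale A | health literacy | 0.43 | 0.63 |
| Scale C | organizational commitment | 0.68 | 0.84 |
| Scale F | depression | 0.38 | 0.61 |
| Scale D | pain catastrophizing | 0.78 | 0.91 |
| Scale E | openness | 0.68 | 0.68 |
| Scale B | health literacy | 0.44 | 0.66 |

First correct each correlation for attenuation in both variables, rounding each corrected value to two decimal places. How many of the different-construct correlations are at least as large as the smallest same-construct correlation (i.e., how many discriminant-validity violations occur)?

Disattenuated r (r / √(r_scale · r_new)):
  Scale A (conv): 0.43 / √(0.63·0.78) = 0.61
  Scale C (disc): 0.68 / √(0.84·0.78) = 0.84
  Scale F (disc): 0.38 / √(0.61·0.78) = 0.55
  Scale D (disc): 0.78 / √(0.91·0.78) = 0.93
  Scale E (disc): 0.68 / √(0.68·0.78) = 0.93
  Scale B (conv): 0.44 / √(0.66·0.78) = 0.61
Smallest convergent = 0.61. Discriminant values: 0.84, 0.55, 0.93, 0.93; count ≥ 0.61 → 3.

3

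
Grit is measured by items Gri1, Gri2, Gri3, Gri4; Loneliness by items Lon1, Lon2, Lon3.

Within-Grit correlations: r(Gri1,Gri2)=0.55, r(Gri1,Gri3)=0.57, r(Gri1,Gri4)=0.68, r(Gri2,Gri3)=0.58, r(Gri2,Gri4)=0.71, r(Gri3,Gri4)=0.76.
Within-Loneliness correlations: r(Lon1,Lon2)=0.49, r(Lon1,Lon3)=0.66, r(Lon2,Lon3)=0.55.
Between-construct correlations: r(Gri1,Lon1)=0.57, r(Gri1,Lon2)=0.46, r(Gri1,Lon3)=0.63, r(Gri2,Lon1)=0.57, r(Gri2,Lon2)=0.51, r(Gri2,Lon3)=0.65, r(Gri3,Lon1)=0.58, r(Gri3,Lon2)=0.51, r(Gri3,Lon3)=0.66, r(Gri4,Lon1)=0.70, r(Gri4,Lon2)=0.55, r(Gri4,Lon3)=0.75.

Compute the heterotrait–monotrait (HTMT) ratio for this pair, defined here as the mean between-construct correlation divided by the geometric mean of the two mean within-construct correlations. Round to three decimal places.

Mean heterotrait r = 7.14/12 = 0.5950.
Mean within-Gri = 3.85/6 = 0.6417; mean within-Lon = 1.70/3 = 0.5667.
Geometric mean = √(0.6417 × 0.5667) = 0.6030.
HTMT = 0.5950 / 0.6030 = 0.987.

0.987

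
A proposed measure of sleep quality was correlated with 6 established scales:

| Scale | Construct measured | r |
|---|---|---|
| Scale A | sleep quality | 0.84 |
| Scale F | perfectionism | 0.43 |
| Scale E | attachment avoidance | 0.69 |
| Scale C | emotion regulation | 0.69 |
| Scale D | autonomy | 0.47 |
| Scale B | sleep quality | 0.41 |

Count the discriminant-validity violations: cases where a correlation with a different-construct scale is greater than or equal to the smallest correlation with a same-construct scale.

Convergent (same construct = sleep quality): Scale A, Scale B.
Smallest convergent = 0.41. Discriminant values: 0.43, 0.69, 0.69, 0.47; count ≥ 0.41 → 4.

4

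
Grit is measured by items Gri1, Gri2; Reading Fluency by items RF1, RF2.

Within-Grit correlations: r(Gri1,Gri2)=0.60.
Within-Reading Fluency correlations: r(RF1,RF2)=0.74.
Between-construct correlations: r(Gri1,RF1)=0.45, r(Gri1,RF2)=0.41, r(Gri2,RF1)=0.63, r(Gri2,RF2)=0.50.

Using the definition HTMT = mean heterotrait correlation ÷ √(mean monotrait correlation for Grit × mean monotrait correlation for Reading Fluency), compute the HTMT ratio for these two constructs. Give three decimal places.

0.747

Mean between = 1.99/4 = 0.4975.
Mean within-Gri = 0.60/1 = 0.6000; mean within-RF = 0.74/1 = 0.7400.
Geometric mean = √(0.6000 × 0.7400) = 0.6663.
HTMT = 0.4975 / 0.6663 = 0.747.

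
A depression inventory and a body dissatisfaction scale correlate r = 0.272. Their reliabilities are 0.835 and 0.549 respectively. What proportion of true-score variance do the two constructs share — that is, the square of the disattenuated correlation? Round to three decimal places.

Disattenuated r = 0.272 / √(0.835 × 0.549) = 0.272 / 0.6771 = 0.4017.
Shared true-score variance = 0.4017² = 0.1614 ≈ 0.161.

0.161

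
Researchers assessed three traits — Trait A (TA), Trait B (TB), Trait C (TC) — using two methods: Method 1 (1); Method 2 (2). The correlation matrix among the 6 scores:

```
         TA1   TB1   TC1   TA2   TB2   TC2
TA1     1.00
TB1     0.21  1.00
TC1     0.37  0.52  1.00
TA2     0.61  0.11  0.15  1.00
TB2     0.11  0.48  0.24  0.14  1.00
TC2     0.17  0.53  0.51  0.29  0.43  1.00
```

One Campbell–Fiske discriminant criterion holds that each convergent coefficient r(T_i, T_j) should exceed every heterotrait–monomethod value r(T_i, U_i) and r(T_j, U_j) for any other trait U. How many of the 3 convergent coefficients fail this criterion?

Convergent coefficients and their comparison sets:
TA (methods 1·2): 0.61 vs {0.21, 0.14, 0.37, 0.29} → pass.
TB (methods 1·2): 0.48 vs {0.21, 0.14, 0.52, 0.43} → fail.
TC (methods 1·2): 0.51 vs {0.37, 0.29, 0.52, 0.43} → fail.
2 of 3 fail.

2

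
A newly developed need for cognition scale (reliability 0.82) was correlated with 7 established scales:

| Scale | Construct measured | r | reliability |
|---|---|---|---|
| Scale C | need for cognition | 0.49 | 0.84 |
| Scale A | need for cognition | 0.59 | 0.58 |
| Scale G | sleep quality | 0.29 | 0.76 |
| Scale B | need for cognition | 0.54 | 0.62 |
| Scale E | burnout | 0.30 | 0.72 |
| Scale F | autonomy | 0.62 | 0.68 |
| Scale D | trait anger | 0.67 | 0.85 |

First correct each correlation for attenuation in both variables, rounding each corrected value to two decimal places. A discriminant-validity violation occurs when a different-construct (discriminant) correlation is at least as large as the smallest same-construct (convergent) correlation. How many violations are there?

Disattenuated r (r / √(r_scale · r_new)):
  Scale C (conv): 0.49 / √(0.84·0.82) = 0.59
  Scale A (conv): 0.59 / √(0.58·0.82) = 0.86
  Scale G (disc): 0.29 / √(0.76·0.82) = 0.37
  Scale B (conv): 0.54 / √(0.62·0.82) = 0.76
  Scale E (disc): 0.30 / √(0.72·0.82) = 0.39
  Scale F (disc): 0.62 / √(0.68·0.82) = 0.83
  Scale D (disc): 0.67 / √(0.85·0.82) = 0.80
Smallest convergent = 0.59. Discriminant values: 0.37, 0.39, 0.83, 0.80; count ≥ 0.59 → 2.

2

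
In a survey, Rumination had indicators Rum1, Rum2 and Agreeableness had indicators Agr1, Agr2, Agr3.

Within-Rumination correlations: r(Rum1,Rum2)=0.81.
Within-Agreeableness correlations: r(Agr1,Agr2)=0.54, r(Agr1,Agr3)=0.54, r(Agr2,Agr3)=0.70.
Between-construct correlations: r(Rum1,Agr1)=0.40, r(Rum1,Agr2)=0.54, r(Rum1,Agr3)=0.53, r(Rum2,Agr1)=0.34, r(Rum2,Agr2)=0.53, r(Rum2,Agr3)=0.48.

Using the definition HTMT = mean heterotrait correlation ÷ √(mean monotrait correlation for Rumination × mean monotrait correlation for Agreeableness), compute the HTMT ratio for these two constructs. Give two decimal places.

0.68

Between-construct mean = 2.82/6 = 0.4700.
Mean within-Rum = 0.81/1 = 0.8100; mean within-Agr = 1.78/3 = 0.5933.
Geometric mean = √(0.8100 × 0.5933) = 0.6932.
HTMT = 0.4700 / 0.6932 = 0.68.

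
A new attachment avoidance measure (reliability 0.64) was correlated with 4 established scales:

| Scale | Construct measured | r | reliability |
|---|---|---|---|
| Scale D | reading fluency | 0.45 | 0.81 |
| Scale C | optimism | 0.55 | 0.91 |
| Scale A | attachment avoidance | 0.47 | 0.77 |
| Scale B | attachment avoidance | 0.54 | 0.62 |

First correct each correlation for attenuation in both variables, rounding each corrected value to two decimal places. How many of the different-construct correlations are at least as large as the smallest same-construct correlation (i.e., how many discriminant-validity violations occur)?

Disattenuated r (r / √(r_scale · r_new)):
  Scale D (disc): 0.45 / √(0.81·0.64) = 0.63
  Scale C (disc): 0.55 / √(0.91·0.64) = 0.72
  Scale A (conv): 0.47 / √(0.77·0.64) = 0.67
  Scale B (conv): 0.54 / √(0.62·0.64) = 0.86
Smallest convergent = 0.67. Discriminant values: 0.63, 0.72; count ≥ 0.67 → 1.

1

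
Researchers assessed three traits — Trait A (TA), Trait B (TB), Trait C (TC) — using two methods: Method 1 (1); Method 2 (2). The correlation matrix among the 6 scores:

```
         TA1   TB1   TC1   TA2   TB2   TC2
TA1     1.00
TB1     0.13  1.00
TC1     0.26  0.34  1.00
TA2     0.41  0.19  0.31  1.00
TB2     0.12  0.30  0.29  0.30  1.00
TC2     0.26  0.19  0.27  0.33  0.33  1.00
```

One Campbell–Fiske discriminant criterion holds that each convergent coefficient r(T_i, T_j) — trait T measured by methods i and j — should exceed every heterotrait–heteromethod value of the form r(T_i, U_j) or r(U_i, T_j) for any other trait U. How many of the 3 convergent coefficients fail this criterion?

Convergent coefficients and their comparison sets:
TA (methods 1·2): 0.41 vs {0.12, 0.19, 0.26, 0.31} → pass.
TB (methods 1·2): 0.30 vs {0.19, 0.12, 0.19, 0.29} → pass.
TC (methods 1·2): 0.27 vs {0.31, 0.26, 0.29, 0.19} → fail.
1 of 3 fail.

1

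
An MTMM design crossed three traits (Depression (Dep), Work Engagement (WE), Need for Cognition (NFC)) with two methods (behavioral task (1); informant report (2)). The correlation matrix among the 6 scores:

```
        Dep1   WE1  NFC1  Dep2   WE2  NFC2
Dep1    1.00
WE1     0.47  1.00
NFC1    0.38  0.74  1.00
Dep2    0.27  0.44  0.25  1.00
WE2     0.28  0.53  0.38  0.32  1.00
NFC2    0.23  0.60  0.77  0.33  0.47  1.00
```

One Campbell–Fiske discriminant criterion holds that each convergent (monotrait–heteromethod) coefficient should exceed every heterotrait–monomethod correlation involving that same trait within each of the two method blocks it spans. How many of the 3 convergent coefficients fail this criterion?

2

Checking each validity diagonal entry against its comparison values:
Dep (methods 1·2): 0.27 vs {0.47, 0.32, 0.38, 0.33} → fail.
WE (methods 1·2): 0.53 vs {0.47, 0.32, 0.74, 0.47} → fail.
NFC (methods 1·2): 0.77 vs {0.38, 0.33, 0.74, 0.47} → pass.
2 of 3 fail.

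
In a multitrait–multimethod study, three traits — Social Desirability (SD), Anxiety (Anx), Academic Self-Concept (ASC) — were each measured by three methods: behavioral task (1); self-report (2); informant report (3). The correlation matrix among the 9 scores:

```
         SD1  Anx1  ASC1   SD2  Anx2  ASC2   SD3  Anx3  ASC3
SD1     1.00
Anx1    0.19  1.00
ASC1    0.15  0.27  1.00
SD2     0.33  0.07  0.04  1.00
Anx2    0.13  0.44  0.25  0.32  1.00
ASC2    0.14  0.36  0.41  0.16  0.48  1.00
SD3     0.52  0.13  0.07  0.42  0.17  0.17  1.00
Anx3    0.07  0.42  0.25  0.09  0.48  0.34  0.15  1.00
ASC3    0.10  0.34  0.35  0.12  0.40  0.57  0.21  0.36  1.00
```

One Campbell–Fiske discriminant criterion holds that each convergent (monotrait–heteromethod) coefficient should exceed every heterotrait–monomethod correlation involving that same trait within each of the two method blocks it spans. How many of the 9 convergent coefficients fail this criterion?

4

Convergent coefficients and their comparison sets:
SD (methods 1·2): 0.33 vs {0.19, 0.32, 0.15, 0.16} → pass.
SD (methods 1·3): 0.52 vs {0.19, 0.15, 0.15, 0.21} → pass.
SD (methods 2·3): 0.42 vs {0.32, 0.15, 0.16, 0.21} → pass.
Anx (methods 1·2): 0.44 vs {0.19, 0.32, 0.27, 0.48} → fail.
Anx (methods 1·3): 0.42 vs {0.19, 0.15, 0.27, 0.36} → pass.
Anx (methods 2·3): 0.48 vs {0.32, 0.15, 0.48, 0.36} → fail.
ASC (methods 1·2): 0.41 vs {0.15, 0.16, 0.27, 0.48} → fail.
ASC (methods 1·3): 0.35 vs {0.15, 0.21, 0.27, 0.36} → fail.
ASC (methods 2·3): 0.57 vs {0.16, 0.21, 0.48, 0.36} → pass.
4 of 9 fail.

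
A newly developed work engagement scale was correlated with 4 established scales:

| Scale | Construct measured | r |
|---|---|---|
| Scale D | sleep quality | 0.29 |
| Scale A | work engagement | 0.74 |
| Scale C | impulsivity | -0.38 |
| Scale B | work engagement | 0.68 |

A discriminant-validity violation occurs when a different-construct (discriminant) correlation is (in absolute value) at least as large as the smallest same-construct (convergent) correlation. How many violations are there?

0

Convergent (same construct = work engagement): Scale A, Scale B.
Smallest convergent = 0.68. Discriminant |r|: 0.29, 0.38; count ≥ 0.68 → 0.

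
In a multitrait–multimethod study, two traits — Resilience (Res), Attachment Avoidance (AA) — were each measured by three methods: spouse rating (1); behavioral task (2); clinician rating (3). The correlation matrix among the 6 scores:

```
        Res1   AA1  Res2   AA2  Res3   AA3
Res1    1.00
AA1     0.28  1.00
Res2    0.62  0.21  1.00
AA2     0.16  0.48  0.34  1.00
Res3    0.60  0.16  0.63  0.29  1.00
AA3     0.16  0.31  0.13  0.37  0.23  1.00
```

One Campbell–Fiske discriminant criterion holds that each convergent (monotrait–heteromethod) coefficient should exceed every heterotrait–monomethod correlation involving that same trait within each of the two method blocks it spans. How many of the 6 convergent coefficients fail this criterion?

0

Checking each validity diagonal entry against its comparison values:
Res (methods 1·2): 0.62 vs {0.28, 0.34} → pass.
Res (methods 1·3): 0.60 vs {0.28, 0.23} → pass.
Res (methods 2·3): 0.63 vs {0.34, 0.23} → pass.
AA (methods 1·2): 0.48 vs {0.28, 0.34} → pass.
AA (methods 1·3): 0.31 vs {0.28, 0.23} → pass.
AA (methods 2·3): 0.37 vs {0.34, 0.23} → pass.
0 of 6 fail.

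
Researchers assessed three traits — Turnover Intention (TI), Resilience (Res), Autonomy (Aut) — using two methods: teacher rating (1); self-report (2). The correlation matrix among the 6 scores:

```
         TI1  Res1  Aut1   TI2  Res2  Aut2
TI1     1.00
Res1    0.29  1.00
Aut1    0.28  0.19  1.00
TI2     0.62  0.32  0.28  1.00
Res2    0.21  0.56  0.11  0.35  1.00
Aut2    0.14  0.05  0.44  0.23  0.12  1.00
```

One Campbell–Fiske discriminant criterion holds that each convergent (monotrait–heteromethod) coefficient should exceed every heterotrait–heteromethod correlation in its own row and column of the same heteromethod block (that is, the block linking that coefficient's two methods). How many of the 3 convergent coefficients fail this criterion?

0

Convergent coefficients and their comparison sets:
TI (methods 1·2): 0.62 vs {0.21, 0.32, 0.14, 0.28} → pass.
Res (methods 1·2): 0.56 vs {0.32, 0.21, 0.05, 0.11} → pass.
Aut (methods 1·2): 0.44 vs {0.28, 0.14, 0.11, 0.05} → pass.
0 of 3 fail.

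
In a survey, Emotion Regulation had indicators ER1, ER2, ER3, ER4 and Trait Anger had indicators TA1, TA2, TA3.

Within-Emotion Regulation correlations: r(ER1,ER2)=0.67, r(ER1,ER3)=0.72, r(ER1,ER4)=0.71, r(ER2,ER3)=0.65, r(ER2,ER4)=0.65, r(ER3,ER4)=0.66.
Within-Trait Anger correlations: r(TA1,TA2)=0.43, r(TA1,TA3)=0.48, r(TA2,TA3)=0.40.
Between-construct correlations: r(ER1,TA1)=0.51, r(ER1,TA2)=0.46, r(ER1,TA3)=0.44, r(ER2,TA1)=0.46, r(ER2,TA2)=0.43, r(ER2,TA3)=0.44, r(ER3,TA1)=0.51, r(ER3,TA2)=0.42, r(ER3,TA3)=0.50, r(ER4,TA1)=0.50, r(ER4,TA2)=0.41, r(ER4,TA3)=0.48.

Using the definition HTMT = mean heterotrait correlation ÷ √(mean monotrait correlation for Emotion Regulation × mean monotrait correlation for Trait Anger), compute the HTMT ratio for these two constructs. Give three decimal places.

0.852

Mean between = 5.56/12 = 0.4633.
Mean within-ER = 4.06/6 = 0.6767; mean within-TA = 1.31/3 = 0.4367.
Geometric mean = √(0.6767 × 0.4367) = 0.5436.
HTMT = 0.4633 / 0.5436 = 0.852.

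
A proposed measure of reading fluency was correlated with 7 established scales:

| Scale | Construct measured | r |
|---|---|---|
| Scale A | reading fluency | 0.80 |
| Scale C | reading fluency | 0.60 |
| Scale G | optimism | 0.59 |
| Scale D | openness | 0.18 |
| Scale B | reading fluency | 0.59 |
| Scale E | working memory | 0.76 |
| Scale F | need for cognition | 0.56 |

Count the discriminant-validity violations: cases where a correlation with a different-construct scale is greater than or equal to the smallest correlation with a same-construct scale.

2

Convergent (same construct = reading fluency): Scale A, Scale C, Scale B.
Smallest convergent = 0.59. Discriminant values: 0.59, 0.18, 0.76, 0.56; count ≥ 0.59 → 2.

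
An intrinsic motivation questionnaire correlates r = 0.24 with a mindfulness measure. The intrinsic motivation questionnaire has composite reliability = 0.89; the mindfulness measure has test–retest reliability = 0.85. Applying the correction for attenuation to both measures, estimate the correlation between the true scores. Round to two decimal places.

0.28

r_true = r_obs / √(r_xx · r_yy) = 0.24 / √(0.89 × 0.85) = 0.24 / √0.7565 = 0.24 / 0.8698 ≈ 0.28.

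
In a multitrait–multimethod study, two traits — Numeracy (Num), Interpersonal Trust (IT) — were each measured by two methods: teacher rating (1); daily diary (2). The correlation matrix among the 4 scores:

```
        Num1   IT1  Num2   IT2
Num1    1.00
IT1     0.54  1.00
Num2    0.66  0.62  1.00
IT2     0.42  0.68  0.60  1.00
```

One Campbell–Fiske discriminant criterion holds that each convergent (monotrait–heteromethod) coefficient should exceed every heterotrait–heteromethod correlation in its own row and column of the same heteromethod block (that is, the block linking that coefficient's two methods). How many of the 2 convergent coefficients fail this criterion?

0

Checking each validity diagonal entry against its comparison values:
Num (methods 1·2): 0.66 vs {0.42, 0.62} → pass.
IT (methods 1·2): 0.68 vs {0.62, 0.42} → pass.
0 of 2 fail.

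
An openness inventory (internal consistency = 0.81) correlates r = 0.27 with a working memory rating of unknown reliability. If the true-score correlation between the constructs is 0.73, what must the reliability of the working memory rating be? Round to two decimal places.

0.17

r_true = r_obs / √(r_xx · r_yy) ⇒ 0.73 = 0.27 / √(0.81 · r_yy).
√(0.81 · r_yy) = 0.27 / 0.73 = 0.3699; 0.81 · r_yy = 0.1368; r_yy = 0.1368 / 0.81 ≈ 0.17.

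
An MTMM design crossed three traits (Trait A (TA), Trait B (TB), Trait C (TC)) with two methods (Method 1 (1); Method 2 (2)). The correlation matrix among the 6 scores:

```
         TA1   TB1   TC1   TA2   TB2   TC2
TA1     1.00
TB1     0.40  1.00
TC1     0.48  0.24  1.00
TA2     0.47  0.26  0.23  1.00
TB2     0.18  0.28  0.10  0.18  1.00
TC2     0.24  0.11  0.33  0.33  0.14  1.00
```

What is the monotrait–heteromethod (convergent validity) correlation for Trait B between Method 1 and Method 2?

Same trait (TB), different methods: r(TB1, TB2) = 0.28.

0.28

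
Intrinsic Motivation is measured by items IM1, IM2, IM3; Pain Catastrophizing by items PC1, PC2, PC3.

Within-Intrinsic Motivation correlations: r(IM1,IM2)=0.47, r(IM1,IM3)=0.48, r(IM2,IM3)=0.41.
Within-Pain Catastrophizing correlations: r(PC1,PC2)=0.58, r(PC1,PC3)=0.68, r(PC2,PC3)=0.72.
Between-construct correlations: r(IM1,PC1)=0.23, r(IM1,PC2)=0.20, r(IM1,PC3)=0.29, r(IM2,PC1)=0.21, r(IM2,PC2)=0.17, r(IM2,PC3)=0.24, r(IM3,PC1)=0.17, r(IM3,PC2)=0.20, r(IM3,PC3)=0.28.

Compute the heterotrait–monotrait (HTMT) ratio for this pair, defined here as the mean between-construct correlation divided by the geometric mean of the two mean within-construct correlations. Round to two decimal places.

0.40

Between-construct mean = 1.99/9 = 0.2211.
Mean within-IM = 1.36/3 = 0.4533; mean within-PC = 1.98/3 = 0.6600.
Geometric mean = √(0.4533 × 0.6600) = 0.5470.
HTMT = 0.2211 / 0.5470 = 0.40.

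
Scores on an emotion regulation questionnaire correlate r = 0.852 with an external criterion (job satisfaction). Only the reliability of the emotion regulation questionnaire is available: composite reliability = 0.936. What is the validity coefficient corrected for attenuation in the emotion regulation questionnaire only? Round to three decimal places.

Single correction: r_c = r_obs / √r_xx = 0.852 / √0.936 = 0.852 / 0.9675 ≈ 0.881.

0.881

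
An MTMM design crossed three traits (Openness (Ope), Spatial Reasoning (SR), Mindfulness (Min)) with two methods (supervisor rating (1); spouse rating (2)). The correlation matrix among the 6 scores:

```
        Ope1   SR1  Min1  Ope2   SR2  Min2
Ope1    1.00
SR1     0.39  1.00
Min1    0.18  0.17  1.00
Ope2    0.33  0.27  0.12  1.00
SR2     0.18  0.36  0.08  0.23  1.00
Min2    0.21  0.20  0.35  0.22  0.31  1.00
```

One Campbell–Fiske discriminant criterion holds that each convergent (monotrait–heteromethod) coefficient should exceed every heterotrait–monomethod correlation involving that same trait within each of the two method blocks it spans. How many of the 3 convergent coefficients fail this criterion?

2

Checking each validity diagonal entry against its comparison values:
Ope (methods 1·2): 0.33 vs {0.39, 0.23, 0.18, 0.22} → fail.
SR (methods 1·2): 0.36 vs {0.39, 0.23, 0.17, 0.31} → fail.
Min (methods 1·2): 0.35 vs {0.18, 0.22, 0.17, 0.31} → pass.
2 of 3 fail.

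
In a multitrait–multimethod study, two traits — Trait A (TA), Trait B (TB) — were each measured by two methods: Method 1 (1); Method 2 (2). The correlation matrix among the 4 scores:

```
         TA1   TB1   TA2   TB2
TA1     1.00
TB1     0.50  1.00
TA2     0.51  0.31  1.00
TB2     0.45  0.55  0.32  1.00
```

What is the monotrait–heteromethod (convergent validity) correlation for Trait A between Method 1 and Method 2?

0.51

Same trait (TA), different methods: r(TA1, TA2) = 0.51.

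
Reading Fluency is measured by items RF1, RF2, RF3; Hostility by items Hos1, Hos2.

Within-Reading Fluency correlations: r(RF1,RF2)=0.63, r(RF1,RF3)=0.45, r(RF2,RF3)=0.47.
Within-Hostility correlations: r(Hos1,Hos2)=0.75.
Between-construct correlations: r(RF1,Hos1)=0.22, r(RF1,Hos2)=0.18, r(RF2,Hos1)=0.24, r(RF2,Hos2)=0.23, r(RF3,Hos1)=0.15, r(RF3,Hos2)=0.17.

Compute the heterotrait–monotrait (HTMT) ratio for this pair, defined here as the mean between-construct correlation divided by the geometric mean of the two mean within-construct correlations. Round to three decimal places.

Between-construct mean = 1.19/6 = 0.1983.
Mean within-RF = 1.55/3 = 0.5167; mean within-Hos = 0.75/1 = 0.7500.
Geometric mean = √(0.5167 × 0.7500) = 0.6225.
HTMT = 0.1983 / 0.6225 = 0.319.

0.319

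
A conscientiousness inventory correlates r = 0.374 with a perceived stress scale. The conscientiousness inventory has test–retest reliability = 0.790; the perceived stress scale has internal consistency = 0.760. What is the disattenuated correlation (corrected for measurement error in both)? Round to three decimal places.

0.483

r_true = r_obs / √(r_xx · r_yy) = 0.374 / √(0.790 × 0.760) = 0.374 / √0.600400 = 0.374 / 0.7749 ≈ 0.483.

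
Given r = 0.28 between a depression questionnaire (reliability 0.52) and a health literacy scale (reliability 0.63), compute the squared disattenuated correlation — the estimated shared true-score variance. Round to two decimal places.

0.24

Disattenuated r = 0.28 / √(0.52 × 0.63) = 0.28 / 0.5724 = 0.4892.
Shared true-score variance = 0.4892² = 0.2393 ≈ 0.24.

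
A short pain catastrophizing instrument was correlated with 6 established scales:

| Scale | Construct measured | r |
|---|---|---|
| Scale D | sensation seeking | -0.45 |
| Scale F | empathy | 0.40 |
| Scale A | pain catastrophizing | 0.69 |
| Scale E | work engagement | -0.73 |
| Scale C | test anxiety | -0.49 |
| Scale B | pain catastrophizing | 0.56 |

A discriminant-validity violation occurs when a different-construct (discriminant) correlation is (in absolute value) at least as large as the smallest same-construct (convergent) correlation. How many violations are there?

Convergent (same construct = pain catastrophizing): Scale A, Scale B.
Smallest convergent = 0.56. Discriminant |r|: 0.45, 0.40, 0.73, 0.49; count ≥ 0.56 → 1.

1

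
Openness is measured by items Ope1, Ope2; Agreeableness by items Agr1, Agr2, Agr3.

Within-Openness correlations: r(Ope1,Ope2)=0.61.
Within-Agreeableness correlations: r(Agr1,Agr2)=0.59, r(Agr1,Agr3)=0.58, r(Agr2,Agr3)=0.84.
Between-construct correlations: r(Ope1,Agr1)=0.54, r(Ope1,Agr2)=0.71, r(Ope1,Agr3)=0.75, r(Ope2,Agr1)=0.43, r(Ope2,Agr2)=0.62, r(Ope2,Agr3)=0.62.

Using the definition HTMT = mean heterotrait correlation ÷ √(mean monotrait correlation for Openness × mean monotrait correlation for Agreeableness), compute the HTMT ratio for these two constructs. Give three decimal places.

Mean heterotrait r = 3.67/6 = 0.6117.
Mean within-Ope = 0.61/1 = 0.6100; mean within-Agr = 2.01/3 = 0.6700.
Geometric mean = √(0.6100 × 0.6700) = 0.6393.
HTMT = 0.6117 / 0.6393 = 0.957.

0.957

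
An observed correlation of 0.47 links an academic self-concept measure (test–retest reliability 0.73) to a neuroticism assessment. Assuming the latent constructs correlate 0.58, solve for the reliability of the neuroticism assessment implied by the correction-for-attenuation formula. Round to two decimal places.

r_true = r_obs / √(r_xx · r_yy) ⇒ 0.58 = 0.47 / √(0.73 · r_yy).
√(0.73 · r_yy) = 0.47 / 0.58 = 0.8103; 0.73 · r_yy = 0.6566; r_yy = 0.6566 / 0.73 ≈ 0.90.

0.90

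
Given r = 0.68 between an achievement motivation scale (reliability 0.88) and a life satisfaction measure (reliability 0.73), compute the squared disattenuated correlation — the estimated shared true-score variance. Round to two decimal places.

Disattenuated r = 0.68 / √(0.88 × 0.73) = 0.68 / 0.8015 = 0.8484.
Shared true-score variance = 0.8484² = 0.7198 ≈ 0.72.

0.72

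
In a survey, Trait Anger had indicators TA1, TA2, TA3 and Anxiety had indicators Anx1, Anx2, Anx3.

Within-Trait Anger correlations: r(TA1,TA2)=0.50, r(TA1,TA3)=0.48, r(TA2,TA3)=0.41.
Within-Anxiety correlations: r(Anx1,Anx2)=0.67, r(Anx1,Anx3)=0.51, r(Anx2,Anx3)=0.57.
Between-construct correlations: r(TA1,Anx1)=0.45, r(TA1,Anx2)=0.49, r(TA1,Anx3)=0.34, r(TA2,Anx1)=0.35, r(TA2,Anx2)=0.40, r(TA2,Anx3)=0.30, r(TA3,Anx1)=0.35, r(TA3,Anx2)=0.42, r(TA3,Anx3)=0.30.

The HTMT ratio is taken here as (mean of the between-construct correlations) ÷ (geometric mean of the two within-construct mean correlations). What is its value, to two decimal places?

Mean between = 3.40/9 = 0.3778.
Mean within-TA = 1.39/3 = 0.4633; mean within-Anx = 1.75/3 = 0.5833.
Geometric mean = √(0.4633 × 0.5833) = 0.5198.
HTMT = 0.3778 / 0.5198 = 0.73.

0.73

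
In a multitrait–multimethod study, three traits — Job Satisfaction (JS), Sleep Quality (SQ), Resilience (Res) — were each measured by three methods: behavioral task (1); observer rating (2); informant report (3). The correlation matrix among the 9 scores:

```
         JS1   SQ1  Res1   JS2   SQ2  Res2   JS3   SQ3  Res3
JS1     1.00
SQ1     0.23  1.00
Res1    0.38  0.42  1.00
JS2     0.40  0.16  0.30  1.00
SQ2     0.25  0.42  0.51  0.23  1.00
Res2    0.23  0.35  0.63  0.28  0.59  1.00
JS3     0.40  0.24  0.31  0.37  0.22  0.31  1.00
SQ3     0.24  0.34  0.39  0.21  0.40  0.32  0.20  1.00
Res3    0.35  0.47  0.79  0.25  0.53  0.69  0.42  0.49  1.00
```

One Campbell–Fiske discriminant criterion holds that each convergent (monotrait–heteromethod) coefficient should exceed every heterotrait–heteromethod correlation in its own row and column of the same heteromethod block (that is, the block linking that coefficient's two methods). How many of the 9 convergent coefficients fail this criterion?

3

Each convergent coefficient versus the relevant comparison correlations:
JS (methods 1·2): 0.40 vs {0.25, 0.16, 0.23, 0.30} → pass.
JS (methods 1·3): 0.40 vs {0.24, 0.24, 0.35, 0.31} → pass.
JS (methods 2·3): 0.37 vs {0.21, 0.22, 0.25, 0.31} → pass.
SQ (methods 1·2): 0.42 vs {0.16, 0.25, 0.35, 0.51} → fail.
SQ (methods 1·3): 0.34 vs {0.24, 0.24, 0.47, 0.39} → fail.
SQ (methods 2·3): 0.40 vs {0.22, 0.21, 0.53, 0.32} → fail.
Res (methods 1·2): 0.63 vs {0.30, 0.23, 0.51, 0.35} → pass.
Res (methods 1·3): 0.79 vs {0.31, 0.35, 0.39, 0.47} → pass.
Res (methods 2·3): 0.69 vs {0.31, 0.25, 0.32, 0.53} → pass.
3 of 9 fail.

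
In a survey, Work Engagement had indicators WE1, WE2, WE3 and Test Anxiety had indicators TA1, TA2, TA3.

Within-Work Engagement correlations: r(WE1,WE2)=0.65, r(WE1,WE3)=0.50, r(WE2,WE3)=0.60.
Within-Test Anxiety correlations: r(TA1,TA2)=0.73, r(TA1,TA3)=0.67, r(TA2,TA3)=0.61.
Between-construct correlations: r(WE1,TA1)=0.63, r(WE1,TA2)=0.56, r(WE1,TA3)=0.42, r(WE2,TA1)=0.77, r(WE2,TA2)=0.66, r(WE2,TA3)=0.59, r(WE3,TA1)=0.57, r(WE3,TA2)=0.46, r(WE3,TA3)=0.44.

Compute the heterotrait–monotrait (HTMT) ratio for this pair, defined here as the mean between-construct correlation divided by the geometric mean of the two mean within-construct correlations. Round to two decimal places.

0.91

Between-construct mean = 5.10/9 = 0.5667.
Mean within-WE = 1.75/3 = 0.5833; mean within-TA = 2.01/3 = 0.6700.
Geometric mean = √(0.5833 × 0.6700) = 0.6251.
HTMT = 0.5667 / 0.6251 = 0.91.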